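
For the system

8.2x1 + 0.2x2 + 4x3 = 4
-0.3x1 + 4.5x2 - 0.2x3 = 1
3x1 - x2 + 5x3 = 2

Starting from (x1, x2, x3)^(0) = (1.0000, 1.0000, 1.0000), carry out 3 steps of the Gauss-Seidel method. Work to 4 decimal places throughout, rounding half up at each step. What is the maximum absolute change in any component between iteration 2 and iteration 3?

0.0819

Iteration 1:
  x1 = (4 - (0.2)·1.0000 - (4)·1.0000) / (8.2) = -0.0244
  x2 = (1 - (-0.3)·-0.0244 - (-0.2)·1.0000) / (4.5) = 0.2650
  x3 = (2 - (3)·-0.0244 - (-1)·0.2650) / (5) = 0.4676
Iteration 2:
  x1 = (4 - (0.2)·0.2650 - (4)·0.4676) / (8.2) = 0.2532
  x2 = (1 - (-0.3)·0.2532 - (-0.2)·0.4676) / (4.5) = 0.2599
  x3 = (2 - (3)·0.2532 - (-1)·0.2599) / (5) = 0.3001
Iteration 3:
  x1 = (4 - (0.2)·0.2599 - (4)·0.3001) / (8.2) = 0.3351
  x2 = (1 - (-0.3)·0.3351 - (-0.2)·0.3001) / (4.5) = 0.2579
  x3 = (2 - (3)·0.3351 - (-1)·0.2579) / (5) = 0.2505
Change: (0.0819, -0.0020, -0.0496) → max |·| = 0.0819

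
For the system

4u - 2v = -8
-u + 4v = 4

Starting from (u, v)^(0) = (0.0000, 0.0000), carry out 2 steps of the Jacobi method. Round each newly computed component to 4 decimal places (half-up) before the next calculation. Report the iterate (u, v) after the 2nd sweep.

Iteration 1:
  u = (-8 - (-2)·0.0000) / (4) = -2.0000
  v = (4 - (-1)·0.0000) / (4) = 1.0000
Iteration 2:
  u = (-8 - (-2)·1.0000) / (4) = -1.5000
  v = (4 - (-1)·-2.0000) / (4) = 0.5000

(-1.5000, 0.5000)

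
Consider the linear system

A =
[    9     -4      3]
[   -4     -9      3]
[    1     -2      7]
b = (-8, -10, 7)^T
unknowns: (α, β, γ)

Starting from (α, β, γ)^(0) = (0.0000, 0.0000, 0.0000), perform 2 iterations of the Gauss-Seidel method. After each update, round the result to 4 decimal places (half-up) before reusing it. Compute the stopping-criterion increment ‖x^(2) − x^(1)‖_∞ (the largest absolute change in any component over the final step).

0.4523

Iteration 1:
  α = (-8 - (-4)·0.0000 - (3)·0.0000) / (9) = -0.8889
  β = (-10 - (-4)·-0.8889 - (3)·0.0000) / (-9) = 1.5062
  γ = (7 - (1)·-0.8889 - (-2)·1.5062) / (7) = 1.5573
Iteration 2:
  α = (-8 - (-4)·1.5062 - (3)·1.5573) / (9) = -0.7386
  β = (-10 - (-4)·-0.7386 - (3)·1.5573) / (-9) = 1.9585
  γ = (7 - (1)·-0.7386 - (-2)·1.9585) / (7) = 1.6651
Change: (0.1503, 0.4523, 0.1078) → max |·| = 0.4523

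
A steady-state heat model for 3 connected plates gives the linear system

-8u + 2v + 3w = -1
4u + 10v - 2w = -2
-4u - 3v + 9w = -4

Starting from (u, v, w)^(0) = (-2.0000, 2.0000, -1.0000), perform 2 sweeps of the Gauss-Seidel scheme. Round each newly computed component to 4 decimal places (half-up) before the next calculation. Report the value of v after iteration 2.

-0.2250

Iteration 1:
  u = (-1 - (2)·2.0000 - (3)·-1.0000) / (-8) = 0.2500
  v = (-2 - (4)·0.2500 - (-2)·-1.0000) / (10) = -0.5000
  w = (-4 - (-4)·0.2500 - (-3)·-0.5000) / (9) = -0.5000
Iteration 2:
  u = (-1 - (2)·-0.5000 - (3)·-0.5000) / (-8) = -0.1875
  v = (-2 - (4)·-0.1875 - (-2)·-0.5000) / (10) = -0.2250
  w = (-4 - (-4)·-0.1875 - (-3)·-0.2250) / (9) = -0.6028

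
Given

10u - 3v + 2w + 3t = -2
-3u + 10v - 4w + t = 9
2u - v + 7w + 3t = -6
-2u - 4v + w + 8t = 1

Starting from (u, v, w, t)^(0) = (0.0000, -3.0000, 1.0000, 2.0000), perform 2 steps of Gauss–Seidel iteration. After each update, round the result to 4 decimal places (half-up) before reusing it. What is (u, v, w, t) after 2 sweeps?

(0.1625, 0.5053, -0.8537, 0.5250)

Iteration 1:
  u = (-2 - (-3)·-3.0000 - (2)·1.0000 - (3)·2.0000) / (10) = -1.9000
  v = (9 - (-3)·-1.9000 - (-4)·1.0000 - (1)·2.0000) / (10) = 0.5300
  w = (-6 - (2)·-1.9000 - (-1)·0.5300 - (3)·2.0000) / (7) = -1.0957
  t = (1 - (-2)·-1.9000 - (-4)·0.5300 - (1)·-1.0957) / (8) = 0.0520
Iteration 2:
  u = (-2 - (-3)·0.5300 - (2)·-1.0957 - (3)·0.0520) / (10) = 0.1625
  v = (9 - (-3)·0.1625 - (-4)·-1.0957 - (1)·0.0520) / (10) = 0.5053
  w = (-6 - (2)·0.1625 - (-1)·0.5053 - (3)·0.0520) / (7) = -0.8537
  t = (1 - (-2)·0.1625 - (-4)·0.5053 - (1)·-0.8537) / (8) = 0.5250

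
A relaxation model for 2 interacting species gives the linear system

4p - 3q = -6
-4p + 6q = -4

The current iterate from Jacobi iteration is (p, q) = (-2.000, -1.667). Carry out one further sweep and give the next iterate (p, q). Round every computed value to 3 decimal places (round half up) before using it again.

(-2.750, -2.000)

One sweep:
  p = (-6 - (-3)·-1.667) / (4) = -2.750
  q = (-4 - (-4)·-2.000) / (6) = -2.000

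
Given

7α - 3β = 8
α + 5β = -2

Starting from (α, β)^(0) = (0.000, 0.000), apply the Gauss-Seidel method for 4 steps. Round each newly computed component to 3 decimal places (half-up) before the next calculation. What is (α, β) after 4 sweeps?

(0.895, -0.579)

Iteration 1:
  α = (8 - (-3)·0.000) / (7) = 1.143
  β = (-2 - (1)·1.143) / (5) = -0.629
Iteration 2:
  α = (8 - (-3)·-0.629) / (7) = 0.873
  β = (-2 - (1)·0.873) / (5) = -0.575
Iteration 3:
  α = (8 - (-3)·-0.575) / (7) = 0.896
  β = (-2 - (1)·0.896) / (5) = -0.579
Iteration 4:
  α = (8 - (-3)·-0.579) / (7) = 0.895
  β = (-2 - (1)·0.895) / (5) = -0.579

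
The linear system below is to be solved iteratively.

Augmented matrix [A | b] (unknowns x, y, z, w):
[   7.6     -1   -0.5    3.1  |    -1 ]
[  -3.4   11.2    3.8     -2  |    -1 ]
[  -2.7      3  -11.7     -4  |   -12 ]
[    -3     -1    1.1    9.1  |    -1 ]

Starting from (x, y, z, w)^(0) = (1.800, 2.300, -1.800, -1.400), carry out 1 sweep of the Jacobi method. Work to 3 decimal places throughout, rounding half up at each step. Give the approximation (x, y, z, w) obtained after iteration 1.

(0.624, 0.818, 1.679, 0.954)

Iteration 1:
  x = (-1 - (-1)·2.300 - (-0.5)·-1.800 - (3.1)·-1.400) / (7.6) = 0.624
  y = (-1 - (-3.4)·1.800 - (3.8)·-1.800 - (-2)·-1.400) / (11.2) = 0.818
  z = (-12 - (-2.7)·1.800 - (3)·2.300 - (-4)·-1.400) / (-11.7) = 1.679
  w = (-1 - (-3)·1.800 - (-1)·2.300 - (1.1)·-1.800) / (9.1) = 0.954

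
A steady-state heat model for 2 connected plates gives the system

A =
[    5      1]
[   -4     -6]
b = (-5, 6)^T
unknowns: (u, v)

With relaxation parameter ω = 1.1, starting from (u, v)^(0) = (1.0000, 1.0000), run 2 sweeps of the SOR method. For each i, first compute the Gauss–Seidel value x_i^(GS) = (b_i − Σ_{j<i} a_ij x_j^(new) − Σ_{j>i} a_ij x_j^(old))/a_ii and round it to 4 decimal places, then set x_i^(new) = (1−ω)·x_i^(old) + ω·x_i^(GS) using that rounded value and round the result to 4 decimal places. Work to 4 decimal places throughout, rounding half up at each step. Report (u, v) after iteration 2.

(-0.9231, -0.4072)

Iteration 1:
  u: GS value = (-5 - (1)·1.0000) / (5) = -1.2000;  u ← (1−ω)·1.0000 + ω·-1.2000 = -1.4200
  v: GS value = (6 - (-4)·-1.4200) / (-6) = -0.0533;  v ← (1−ω)·1.0000 + ω·-0.0533 = -0.1586
Iteration 2:
  u: GS value = (-5 - (1)·-0.1586) / (5) = -0.9683;  u ← (1−ω)·-1.4200 + ω·-0.9683 = -0.9231
  v: GS value = (6 - (-4)·-0.9231) / (-6) = -0.3846;  v ← (1−ω)·-0.1586 + ω·-0.3846 = -0.4072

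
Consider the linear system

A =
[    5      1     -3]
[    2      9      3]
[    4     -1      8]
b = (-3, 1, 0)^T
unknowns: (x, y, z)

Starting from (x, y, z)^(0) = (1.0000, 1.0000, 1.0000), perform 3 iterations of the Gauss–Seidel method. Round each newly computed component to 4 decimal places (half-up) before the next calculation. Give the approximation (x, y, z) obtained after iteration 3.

(-0.4697, 0.1209, 0.2500)

Iteration 1:
  x = (-3 - (1)·1.0000 - (-3)·1.0000) / (5) = -0.2000
  y = (1 - (2)·-0.2000 - (3)·1.0000) / (9) = -0.1778
  z = (0 - (4)·-0.2000 - (-1)·-0.1778) / (8) = 0.0778
Iteration 2:
  x = (-3 - (1)·-0.1778 - (-3)·0.0778) / (5) = -0.5178
  y = (1 - (2)·-0.5178 - (3)·0.0778) / (9) = 0.2002
  z = (0 - (4)·-0.5178 - (-1)·0.2002) / (8) = 0.2839
Iteration 3:
  x = (-3 - (1)·0.2002 - (-3)·0.2839) / (5) = -0.4697
  y = (1 - (2)·-0.4697 - (3)·0.2839) / (9) = 0.1209
  z = (0 - (4)·-0.4697 - (-1)·0.1209) / (8) = 0.2500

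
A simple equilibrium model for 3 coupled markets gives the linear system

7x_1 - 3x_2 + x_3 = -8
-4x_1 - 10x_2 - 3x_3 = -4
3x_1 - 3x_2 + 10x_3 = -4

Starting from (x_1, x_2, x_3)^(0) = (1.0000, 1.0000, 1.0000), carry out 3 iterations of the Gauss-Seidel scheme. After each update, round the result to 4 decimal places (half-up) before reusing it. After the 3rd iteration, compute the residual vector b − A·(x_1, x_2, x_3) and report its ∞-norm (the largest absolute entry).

0.2054

Iteration 1:
  x_1 = (-8 - (-3)·1.0000 - (1)·1.0000) / (7) = -0.8571
  x_2 = (-4 - (-4)·-0.8571 - (-3)·1.0000) / (-10) = 0.4428
  x_3 = (-4 - (3)·-0.8571 - (-3)·0.4428) / (10) = -0.0100
Iteration 2:
  x_1 = (-8 - (-3)·0.4428 - (1)·-0.0100) / (7) = -0.9517
  x_2 = (-4 - (-4)·-0.9517 - (-3)·-0.0100) / (-10) = 0.7837
  x_3 = (-4 - (3)·-0.9517 - (-3)·0.7837) / (10) = 0.1206
Iteration 3:
  x_1 = (-8 - (-3)·0.7837 - (1)·0.1206) / (7) = -0.8242
  x_2 = (-4 - (-4)·-0.8242 - (-3)·0.1206) / (-10) = 0.6935
  x_3 = (-4 - (3)·-0.8242 - (-3)·0.6935) / (10) = 0.0553
Residual b − A·x = (-0.2054, -0.1959, 0.0001); ∞-norm = 0.2054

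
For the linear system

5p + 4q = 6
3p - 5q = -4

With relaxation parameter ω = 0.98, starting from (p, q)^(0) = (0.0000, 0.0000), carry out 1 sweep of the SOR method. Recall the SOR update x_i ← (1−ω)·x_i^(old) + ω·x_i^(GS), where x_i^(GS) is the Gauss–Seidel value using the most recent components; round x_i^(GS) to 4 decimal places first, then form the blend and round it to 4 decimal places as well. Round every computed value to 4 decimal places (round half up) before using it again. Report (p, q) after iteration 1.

(1.1760, 1.4755)

Iteration 1:
  p: GS value = (6 - (4)·0.0000) / (5) = 1.2000;  p ← (1−ω)·0.0000 + ω·1.2000 = 1.1760
  q: GS value = (-4 - (3)·1.1760) / (-5) = 1.5056;  q ← (1−ω)·0.0000 + ω·1.5056 = 1.4755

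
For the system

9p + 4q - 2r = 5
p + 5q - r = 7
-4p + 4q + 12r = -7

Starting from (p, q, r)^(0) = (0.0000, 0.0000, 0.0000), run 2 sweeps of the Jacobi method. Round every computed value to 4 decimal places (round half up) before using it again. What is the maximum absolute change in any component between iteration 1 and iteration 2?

Iteration 1:
  p = (5 - (4)·0.0000 - (-2)·0.0000) / (9) = 0.5556
  q = (7 - (1)·0.0000 - (-1)·0.0000) / (5) = 1.4000
  r = (-7 - (-4)·0.0000 - (4)·0.0000) / (12) = -0.5833
Iteration 2:
  p = (5 - (4)·1.4000 - (-2)·-0.5833) / (9) = -0.1963
  q = (7 - (1)·0.5556 - (-1)·-0.5833) / (5) = 1.1722
  r = (-7 - (-4)·0.5556 - (4)·1.4000) / (12) = -0.8648
Change: (-0.7519, -0.2278, -0.2815) → max |·| = 0.7519

0.7519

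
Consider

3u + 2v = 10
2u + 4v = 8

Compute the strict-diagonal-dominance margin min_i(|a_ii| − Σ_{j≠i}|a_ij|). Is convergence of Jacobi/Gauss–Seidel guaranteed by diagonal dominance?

row 1: |3| − (2) = 1
row 2: |4| − (2) = 2
minimum over rows = 1 → strictly diagonally dominant (convergence guaranteed)

1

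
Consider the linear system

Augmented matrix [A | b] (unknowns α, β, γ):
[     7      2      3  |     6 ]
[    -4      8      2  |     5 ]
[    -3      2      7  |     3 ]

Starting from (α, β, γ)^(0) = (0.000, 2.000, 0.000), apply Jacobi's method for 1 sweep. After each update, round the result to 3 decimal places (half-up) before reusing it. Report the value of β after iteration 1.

Iteration 1:
  α = (6 - (2)·2.000 - (3)·0.000) / (7) = 0.286
  β = (5 - (-4)·0.000 - (2)·0.000) / (8) = 0.625
  γ = (3 - (-3)·0.000 - (2)·2.000) / (7) = -0.143

0.625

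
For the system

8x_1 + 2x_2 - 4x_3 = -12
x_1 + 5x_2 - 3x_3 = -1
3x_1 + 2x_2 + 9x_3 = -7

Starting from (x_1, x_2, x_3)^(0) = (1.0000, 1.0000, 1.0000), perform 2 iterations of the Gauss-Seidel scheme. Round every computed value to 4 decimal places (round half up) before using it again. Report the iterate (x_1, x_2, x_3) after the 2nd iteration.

(-1.9153, -0.1203, -0.1126)

Iteration 1:
  x_1 = (-12 - (2)·1.0000 - (-4)·1.0000) / (8) = -1.2500
  x_2 = (-1 - (1)·-1.2500 - (-3)·1.0000) / (5) = 0.6500
  x_3 = (-7 - (3)·-1.2500 - (2)·0.6500) / (9) = -0.5056
Iteration 2:
  x_1 = (-12 - (2)·0.6500 - (-4)·-0.5056) / (8) = -1.9153
  x_2 = (-1 - (1)·-1.9153 - (-3)·-0.5056) / (5) = -0.1203
  x_3 = (-7 - (3)·-1.9153 - (2)·-0.1203) / (9) = -0.1126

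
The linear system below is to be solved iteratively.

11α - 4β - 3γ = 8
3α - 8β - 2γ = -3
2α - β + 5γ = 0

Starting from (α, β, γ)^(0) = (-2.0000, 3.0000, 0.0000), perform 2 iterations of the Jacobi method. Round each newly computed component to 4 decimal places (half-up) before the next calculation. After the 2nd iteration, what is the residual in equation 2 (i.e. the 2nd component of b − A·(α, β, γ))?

-1.8683

Iteration 1:
  α = (8 - (-4)·3.0000 - (-3)·0.0000) / (11) = 1.8182
  β = (-3 - (3)·-2.0000 - (-2)·0.0000) / (-8) = -0.3750
  γ = (0 - (2)·-2.0000 - (-1)·3.0000) / (5) = 1.4000
Iteration 2:
  α = (8 - (-4)·-0.3750 - (-3)·1.4000) / (11) = 0.9727
  β = (-3 - (3)·1.8182 - (-2)·1.4000) / (-8) = 0.7068
  γ = (0 - (2)·1.8182 - (-1)·-0.3750) / (5) = -0.8023
Residual b − A·x = (-2.2794, -1.8683, 2.7729)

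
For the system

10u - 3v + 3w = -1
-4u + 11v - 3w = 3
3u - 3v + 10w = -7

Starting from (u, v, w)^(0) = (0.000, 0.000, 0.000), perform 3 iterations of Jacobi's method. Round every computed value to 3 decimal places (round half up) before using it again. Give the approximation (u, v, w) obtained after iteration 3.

(0.090, 0.182, -0.744)

Iteration 1:
  u = (-1 - (-3)·0.000 - (3)·0.000) / (10) = -0.100
  v = (3 - (-4)·0.000 - (-3)·0.000) / (11) = 0.273
  w = (-7 - (3)·0.000 - (-3)·0.000) / (10) = -0.700
Iteration 2:
  u = (-1 - (-3)·0.273 - (3)·-0.700) / (10) = 0.192
  v = (3 - (-4)·-0.100 - (-3)·-0.700) / (11) = 0.045
  w = (-7 - (3)·-0.100 - (-3)·0.273) / (10) = -0.588
Iteration 3:
  u = (-1 - (-3)·0.045 - (3)·-0.588) / (10) = 0.090
  v = (3 - (-4)·0.192 - (-3)·-0.588) / (11) = 0.182
  w = (-7 - (3)·0.192 - (-3)·0.045) / (10) = -0.744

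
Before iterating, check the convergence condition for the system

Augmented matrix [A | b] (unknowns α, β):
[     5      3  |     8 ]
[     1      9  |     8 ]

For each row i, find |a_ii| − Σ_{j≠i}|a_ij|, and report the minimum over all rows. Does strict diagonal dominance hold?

row 1: |5| − (3) = 2
row 2: |9| − (1) = 8
minimum over rows = 2 → strictly diagonally dominant (convergence guaranteed)

2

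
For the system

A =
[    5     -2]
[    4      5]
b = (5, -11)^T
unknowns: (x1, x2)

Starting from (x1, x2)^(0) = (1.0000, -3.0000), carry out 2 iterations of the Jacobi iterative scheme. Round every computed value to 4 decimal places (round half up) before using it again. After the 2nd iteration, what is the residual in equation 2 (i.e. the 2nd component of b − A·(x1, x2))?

0.0000

Iteration 1:
  x1 = (5 - (-2)·-3.0000) / (5) = -0.2000
  x2 = (-11 - (4)·1.0000) / (5) = -3.0000
Iteration 2:
  x1 = (5 - (-2)·-3.0000) / (5) = -0.2000
  x2 = (-11 - (4)·-0.2000) / (5) = -2.0400
Residual b − A·x = (1.9200, 0.0000)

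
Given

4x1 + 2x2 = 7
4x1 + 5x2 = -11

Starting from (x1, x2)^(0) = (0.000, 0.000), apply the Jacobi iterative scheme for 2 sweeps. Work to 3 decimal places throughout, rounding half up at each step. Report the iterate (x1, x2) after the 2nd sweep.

Iteration 1:
  x1 = (7 - (2)·0.000) / (4) = 1.750
  x2 = (-11 - (4)·0.000) / (5) = -2.200
Iteration 2:
  x1 = (7 - (2)·-2.200) / (4) = 2.850
  x2 = (-11 - (4)·1.750) / (5) = -3.600

(2.850, -3.600)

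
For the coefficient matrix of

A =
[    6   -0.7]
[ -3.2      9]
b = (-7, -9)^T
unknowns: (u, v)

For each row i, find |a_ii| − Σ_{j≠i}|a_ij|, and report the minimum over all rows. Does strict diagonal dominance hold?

row 1: |6| − (0.7) = 5.3
row 2: |9| − (3.2) = 5.8
minimum over rows = 5.3 → strictly diagonally dominant (convergence guaranteed)

5.3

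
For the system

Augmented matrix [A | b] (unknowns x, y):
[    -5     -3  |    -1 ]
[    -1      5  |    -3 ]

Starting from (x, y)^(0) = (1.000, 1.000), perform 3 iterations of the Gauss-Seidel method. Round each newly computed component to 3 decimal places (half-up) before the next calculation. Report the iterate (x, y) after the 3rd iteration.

Iteration 1:
  x = (-1 - (-3)·1.000) / (-5) = -0.400
  y = (-3 - (-1)·-0.400) / (5) = -0.680
Iteration 2:
  x = (-1 - (-3)·-0.680) / (-5) = 0.608
  y = (-3 - (-1)·0.608) / (5) = -0.478
Iteration 3:
  x = (-1 - (-3)·-0.478) / (-5) = 0.487
  y = (-3 - (-1)·0.487) / (5) = -0.503

(0.487, -0.503)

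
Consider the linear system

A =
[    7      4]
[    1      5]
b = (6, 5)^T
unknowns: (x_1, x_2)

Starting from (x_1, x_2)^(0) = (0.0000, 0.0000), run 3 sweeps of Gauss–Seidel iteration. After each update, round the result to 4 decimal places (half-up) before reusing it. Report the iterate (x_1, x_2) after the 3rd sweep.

Iteration 1:
  x_1 = (6 - (4)·0.0000) / (7) = 0.8571
  x_2 = (5 - (1)·0.8571) / (5) = 0.8286
Iteration 2:
  x_1 = (6 - (4)·0.8286) / (7) = 0.3837
  x_2 = (5 - (1)·0.3837) / (5) = 0.9233
Iteration 3:
  x_1 = (6 - (4)·0.9233) / (7) = 0.3295
  x_2 = (5 - (1)·0.3295) / (5) = 0.9341

(0.3295, 0.9341)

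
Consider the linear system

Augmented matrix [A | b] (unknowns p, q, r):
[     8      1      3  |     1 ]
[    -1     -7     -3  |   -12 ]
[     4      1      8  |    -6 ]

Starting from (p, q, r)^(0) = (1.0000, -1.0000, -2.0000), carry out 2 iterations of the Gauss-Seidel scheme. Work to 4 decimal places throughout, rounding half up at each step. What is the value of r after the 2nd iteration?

Iteration 1:
  p = (1 - (1)·-1.0000 - (3)·-2.0000) / (8) = 1.0000
  q = (-12 - (-1)·1.0000 - (-3)·-2.0000) / (-7) = 2.4286
  r = (-6 - (4)·1.0000 - (1)·2.4286) / (8) = -1.5536
Iteration 2:
  p = (1 - (1)·2.4286 - (3)·-1.5536) / (8) = 0.4040
  q = (-12 - (-1)·0.4040 - (-3)·-1.5536) / (-7) = 2.3224
  r = (-6 - (4)·0.4040 - (1)·2.3224) / (8) = -1.2423

-1.2423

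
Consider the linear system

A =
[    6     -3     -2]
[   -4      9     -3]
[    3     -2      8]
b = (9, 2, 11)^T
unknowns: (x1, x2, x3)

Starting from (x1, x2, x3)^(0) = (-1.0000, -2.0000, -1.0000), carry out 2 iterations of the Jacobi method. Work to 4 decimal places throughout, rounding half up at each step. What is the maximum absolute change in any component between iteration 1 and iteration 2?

1.4722

Iteration 1:
  x1 = (9 - (-3)·-2.0000 - (-2)·-1.0000) / (6) = 0.1667
  x2 = (2 - (-4)·-1.0000 - (-3)·-1.0000) / (9) = -0.5556
  x3 = (11 - (3)·-1.0000 - (-2)·-2.0000) / (8) = 1.2500
Iteration 2:
  x1 = (9 - (-3)·-0.5556 - (-2)·1.2500) / (6) = 1.6389
  x2 = (2 - (-4)·0.1667 - (-3)·1.2500) / (9) = 0.7130
  x3 = (11 - (3)·0.1667 - (-2)·-0.5556) / (8) = 1.1736
Change: (1.4722, 1.2686, -0.0764) → max |·| = 1.4722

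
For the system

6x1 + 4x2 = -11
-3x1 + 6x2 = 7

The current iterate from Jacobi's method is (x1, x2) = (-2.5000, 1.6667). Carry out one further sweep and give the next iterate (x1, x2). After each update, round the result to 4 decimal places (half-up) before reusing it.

One sweep:
  x1 = (-11 - (4)·1.6667) / (6) = -2.9445
  x2 = (7 - (-3)·-2.5000) / (6) = -0.0833

(-2.9445, -0.0833)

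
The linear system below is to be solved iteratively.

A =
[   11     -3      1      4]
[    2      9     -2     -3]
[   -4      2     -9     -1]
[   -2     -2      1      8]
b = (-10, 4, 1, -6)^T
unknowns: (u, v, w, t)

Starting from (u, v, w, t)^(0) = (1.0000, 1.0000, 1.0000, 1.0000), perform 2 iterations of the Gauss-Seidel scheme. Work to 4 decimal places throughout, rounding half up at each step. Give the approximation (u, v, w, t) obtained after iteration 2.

(-0.3358, 0.3789, 0.2089, -0.7653)

Iteration 1:
  u = (-10 - (-3)·1.0000 - (1)·1.0000 - (4)·1.0000) / (11) = -1.0909
  v = (4 - (2)·-1.0909 - (-2)·1.0000 - (-3)·1.0000) / (9) = 1.2424
  w = (1 - (-4)·-1.0909 - (2)·1.2424 - (-1)·1.0000) / (-9) = 0.5387
  t = (-6 - (-2)·-1.0909 - (-2)·1.2424 - (1)·0.5387) / (8) = -0.7795
Iteration 2:
  u = (-10 - (-3)·1.2424 - (1)·0.5387 - (4)·-0.7795) / (11) = -0.3358
  v = (4 - (2)·-0.3358 - (-2)·0.5387 - (-3)·-0.7795) / (9) = 0.3789
  w = (1 - (-4)·-0.3358 - (2)·0.3789 - (-1)·-0.7795) / (-9) = 0.2089
  t = (-6 - (-2)·-0.3358 - (-2)·0.3789 - (1)·0.2089) / (8) = -0.7653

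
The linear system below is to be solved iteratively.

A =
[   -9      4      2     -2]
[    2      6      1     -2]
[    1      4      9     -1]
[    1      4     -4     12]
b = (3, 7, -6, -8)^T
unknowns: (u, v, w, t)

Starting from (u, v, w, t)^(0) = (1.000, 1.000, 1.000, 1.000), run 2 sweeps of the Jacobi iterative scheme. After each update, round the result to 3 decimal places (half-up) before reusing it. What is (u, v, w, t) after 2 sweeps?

Iteration 1:
  u = (3 - (4)·1.000 - (2)·1.000 - (-2)·1.000) / (-9) = 0.111
  v = (7 - (2)·1.000 - (1)·1.000 - (-2)·1.000) / (6) = 1.000
  w = (-6 - (1)·1.000 - (4)·1.000 - (-1)·1.000) / (9) = -1.111
  t = (-8 - (1)·1.000 - (4)·1.000 - (-4)·1.000) / (12) = -0.750
Iteration 2:
  u = (3 - (4)·1.000 - (2)·-1.111 - (-2)·-0.750) / (-9) = 0.031
  v = (7 - (2)·0.111 - (1)·-1.111 - (-2)·-0.750) / (6) = 1.065
  w = (-6 - (1)·0.111 - (4)·1.000 - (-1)·-0.750) / (9) = -1.207
  t = (-8 - (1)·0.111 - (4)·1.000 - (-4)·-1.111) / (12) = -1.380

(0.031, 1.065, -1.207, -1.380)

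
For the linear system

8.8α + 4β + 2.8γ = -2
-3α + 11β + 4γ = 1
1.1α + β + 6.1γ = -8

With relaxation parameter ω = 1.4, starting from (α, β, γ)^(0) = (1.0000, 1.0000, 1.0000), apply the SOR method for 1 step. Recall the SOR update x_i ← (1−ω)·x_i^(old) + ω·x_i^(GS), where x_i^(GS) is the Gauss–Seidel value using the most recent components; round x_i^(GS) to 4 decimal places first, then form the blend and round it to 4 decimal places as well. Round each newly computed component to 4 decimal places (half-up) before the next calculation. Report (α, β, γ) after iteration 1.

(-1.8000, -1.4690, -1.4445)

Iteration 1:
  α: GS value = (-2 - (4)·1.0000 - (2.8)·1.0000) / (8.8) = -1.0000;  α ← (1−ω)·1.0000 + ω·-1.0000 = -1.8000
  β: GS value = (1 - (-3)·-1.8000 - (4)·1.0000) / (11) = -0.7636;  β ← (1−ω)·1.0000 + ω·-0.7636 = -1.4690
  γ: GS value = (-8 - (1.1)·-1.8000 - (1)·-1.4690) / (6.1) = -0.7461;  γ ← (1−ω)·1.0000 + ω·-0.7461 = -1.4445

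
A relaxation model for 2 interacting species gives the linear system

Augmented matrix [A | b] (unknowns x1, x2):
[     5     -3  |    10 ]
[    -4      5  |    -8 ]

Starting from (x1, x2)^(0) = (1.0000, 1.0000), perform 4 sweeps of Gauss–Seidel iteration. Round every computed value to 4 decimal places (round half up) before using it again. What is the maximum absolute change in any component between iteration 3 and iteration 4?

0.0718

Iteration 1:
  x1 = (10 - (-3)·1.0000) / (5) = 2.6000
  x2 = (-8 - (-4)·2.6000) / (5) = 0.4800
Iteration 2:
  x1 = (10 - (-3)·0.4800) / (5) = 2.2880
  x2 = (-8 - (-4)·2.2880) / (5) = 0.2304
Iteration 3:
  x1 = (10 - (-3)·0.2304) / (5) = 2.1382
  x2 = (-8 - (-4)·2.1382) / (5) = 0.1106
Iteration 4:
  x1 = (10 - (-3)·0.1106) / (5) = 2.0664
  x2 = (-8 - (-4)·2.0664) / (5) = 0.0531
Change: (-0.0718, -0.0575) → max |·| = 0.0718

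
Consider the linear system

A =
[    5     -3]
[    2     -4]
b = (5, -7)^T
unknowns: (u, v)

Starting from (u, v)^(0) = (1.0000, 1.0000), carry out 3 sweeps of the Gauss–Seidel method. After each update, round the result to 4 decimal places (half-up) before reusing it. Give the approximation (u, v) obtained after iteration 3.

Iteration 1:
  u = (5 - (-3)·1.0000) / (5) = 1.6000
  v = (-7 - (2)·1.6000) / (-4) = 2.5500
Iteration 2:
  u = (5 - (-3)·2.5500) / (5) = 2.5300
  v = (-7 - (2)·2.5300) / (-4) = 3.0150
Iteration 3:
  u = (5 - (-3)·3.0150) / (5) = 2.8090
  v = (-7 - (2)·2.8090) / (-4) = 3.1545

(2.8090, 3.1545)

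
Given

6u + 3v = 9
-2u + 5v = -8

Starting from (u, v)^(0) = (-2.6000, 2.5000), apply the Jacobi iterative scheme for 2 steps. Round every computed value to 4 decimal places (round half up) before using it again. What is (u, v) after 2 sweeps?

(2.8200, -1.5000)

Iteration 1:
  u = (9 - (3)·2.5000) / (6) = 0.2500
  v = (-8 - (-2)·-2.6000) / (5) = -2.6400
Iteration 2:
  u = (9 - (3)·-2.6400) / (6) = 2.8200
  v = (-8 - (-2)·0.2500) / (5) = -1.5000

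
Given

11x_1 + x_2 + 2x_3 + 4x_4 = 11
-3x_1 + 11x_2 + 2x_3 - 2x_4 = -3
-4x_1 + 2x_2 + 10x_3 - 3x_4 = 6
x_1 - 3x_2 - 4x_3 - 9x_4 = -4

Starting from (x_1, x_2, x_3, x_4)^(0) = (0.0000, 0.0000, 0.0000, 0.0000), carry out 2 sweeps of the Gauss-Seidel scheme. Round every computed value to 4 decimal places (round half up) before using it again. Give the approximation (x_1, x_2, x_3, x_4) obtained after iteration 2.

Iteration 1:
  x_1 = (11 - (1)·0.0000 - (2)·0.0000 - (4)·0.0000) / (11) = 1.0000
  x_2 = (-3 - (-3)·1.0000 - (2)·0.0000 - (-2)·0.0000) / (11) = 0.0000
  x_3 = (6 - (-4)·1.0000 - (2)·0.0000 - (-3)·0.0000) / (10) = 1.0000
  x_4 = (-4 - (1)·1.0000 - (-3)·0.0000 - (-4)·1.0000) / (-9) = 0.1111
Iteration 2:
  x_1 = (11 - (1)·0.0000 - (2)·1.0000 - (4)·0.1111) / (11) = 0.7778
  x_2 = (-3 - (-3)·0.7778 - (2)·1.0000 - (-2)·0.1111) / (11) = -0.2222
  x_3 = (6 - (-4)·0.7778 - (2)·-0.2222 - (-3)·0.1111) / (10) = 0.9889
  x_4 = (-4 - (1)·0.7778 - (-3)·-0.2222 - (-4)·0.9889) / (-9) = 0.1654

(0.7778, -0.2222, 0.9889, 0.1654)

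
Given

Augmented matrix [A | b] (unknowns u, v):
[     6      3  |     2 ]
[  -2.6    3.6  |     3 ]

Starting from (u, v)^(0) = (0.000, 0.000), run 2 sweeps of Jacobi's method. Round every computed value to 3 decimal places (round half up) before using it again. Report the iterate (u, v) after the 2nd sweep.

(-0.083, 1.074)

Iteration 1:
  u = (2 - (3)·0.000) / (6) = 0.333
  v = (3 - (-2.6)·0.000) / (3.6) = 0.833
Iteration 2:
  u = (2 - (3)·0.833) / (6) = -0.083
  v = (3 - (-2.6)·0.333) / (3.6) = 1.074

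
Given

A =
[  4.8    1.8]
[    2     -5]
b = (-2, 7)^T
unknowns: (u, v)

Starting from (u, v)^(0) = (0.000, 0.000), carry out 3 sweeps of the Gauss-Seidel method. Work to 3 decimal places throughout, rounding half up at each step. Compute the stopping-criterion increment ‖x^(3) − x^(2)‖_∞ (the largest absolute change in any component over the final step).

0.088

Iteration 1:
  u = (-2 - (1.8)·0.000) / (4.8) = -0.417
  v = (7 - (2)·-0.417) / (-5) = -1.567
Iteration 2:
  u = (-2 - (1.8)·-1.567) / (4.8) = 0.171
  v = (7 - (2)·0.171) / (-5) = -1.332
Iteration 3:
  u = (-2 - (1.8)·-1.332) / (4.8) = 0.083
  v = (7 - (2)·0.083) / (-5) = -1.367
Change: (-0.088, -0.035) → max |·| = 0.088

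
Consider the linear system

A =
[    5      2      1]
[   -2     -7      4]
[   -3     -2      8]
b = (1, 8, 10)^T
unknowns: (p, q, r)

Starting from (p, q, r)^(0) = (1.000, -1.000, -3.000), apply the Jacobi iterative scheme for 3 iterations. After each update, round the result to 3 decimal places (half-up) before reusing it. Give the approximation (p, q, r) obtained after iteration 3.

(0.297, -0.958, 1.518)

Iteration 1:
  p = (1 - (2)·-1.000 - (1)·-3.000) / (5) = 1.200
  q = (8 - (-2)·1.000 - (4)·-3.000) / (-7) = -3.143
  r = (10 - (-3)·1.000 - (-2)·-1.000) / (8) = 1.375
Iteration 2:
  p = (1 - (2)·-3.143 - (1)·1.375) / (5) = 1.182
  q = (8 - (-2)·1.200 - (4)·1.375) / (-7) = -0.700
  r = (10 - (-3)·1.200 - (-2)·-3.143) / (8) = 0.914
Iteration 3:
  p = (1 - (2)·-0.700 - (1)·0.914) / (5) = 0.297
  q = (8 - (-2)·1.182 - (4)·0.914) / (-7) = -0.958
  r = (10 - (-3)·1.182 - (-2)·-0.700) / (8) = 1.518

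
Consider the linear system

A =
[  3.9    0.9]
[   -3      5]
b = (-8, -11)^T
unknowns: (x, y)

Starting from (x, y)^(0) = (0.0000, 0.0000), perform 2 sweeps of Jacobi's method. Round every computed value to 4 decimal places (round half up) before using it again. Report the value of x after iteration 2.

Iteration 1:
  x = (-8 - (0.9)·0.0000) / (3.9) = -2.0513
  y = (-11 - (-3)·0.0000) / (5) = -2.2000
Iteration 2:
  x = (-8 - (0.9)·-2.2000) / (3.9) = -1.5436
  y = (-11 - (-3)·-2.0513) / (5) = -3.4308

-1.5436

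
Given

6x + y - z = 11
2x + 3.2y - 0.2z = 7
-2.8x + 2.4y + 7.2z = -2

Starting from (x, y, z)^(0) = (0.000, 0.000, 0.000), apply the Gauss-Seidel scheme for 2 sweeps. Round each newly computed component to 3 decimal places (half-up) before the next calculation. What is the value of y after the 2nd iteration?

Iteration 1:
  x = (11 - (1)·0.000 - (-1)·0.000) / (6) = 1.833
  y = (7 - (2)·1.833 - (-0.2)·0.000) / (3.2) = 1.042
  z = (-2 - (-2.8)·1.833 - (2.4)·1.042) / (7.2) = 0.088
Iteration 2:
  x = (11 - (1)·1.042 - (-1)·0.088) / (6) = 1.674
  y = (7 - (2)·1.674 - (-0.2)·0.088) / (3.2) = 1.147
  z = (-2 - (-2.8)·1.674 - (2.4)·1.147) / (7.2) = -0.009

1.147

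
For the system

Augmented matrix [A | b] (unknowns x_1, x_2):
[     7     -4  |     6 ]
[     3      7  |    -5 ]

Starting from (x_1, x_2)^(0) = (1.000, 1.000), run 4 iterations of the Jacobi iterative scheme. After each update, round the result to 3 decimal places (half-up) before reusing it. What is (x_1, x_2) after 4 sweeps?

Iteration 1:
  x_1 = (6 - (-4)·1.000) / (7) = 1.429
  x_2 = (-5 - (3)·1.000) / (7) = -1.143
Iteration 2:
  x_1 = (6 - (-4)·-1.143) / (7) = 0.204
  x_2 = (-5 - (3)·1.429) / (7) = -1.327
Iteration 3:
  x_1 = (6 - (-4)·-1.327) / (7) = 0.099
  x_2 = (-5 - (3)·0.204) / (7) = -0.802
Iteration 4:
  x_1 = (6 - (-4)·-0.802) / (7) = 0.399
  x_2 = (-5 - (3)·0.099) / (7) = -0.757

(0.399, -0.757)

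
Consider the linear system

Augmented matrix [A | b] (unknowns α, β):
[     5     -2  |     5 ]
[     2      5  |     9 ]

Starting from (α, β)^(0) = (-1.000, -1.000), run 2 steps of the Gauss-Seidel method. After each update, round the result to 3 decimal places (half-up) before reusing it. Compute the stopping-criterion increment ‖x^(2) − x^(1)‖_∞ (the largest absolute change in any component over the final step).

1.024

Iteration 1:
  α = (5 - (-2)·-1.000) / (5) = 0.600
  β = (9 - (2)·0.600) / (5) = 1.560
Iteration 2:
  α = (5 - (-2)·1.560) / (5) = 1.624
  β = (9 - (2)·1.624) / (5) = 1.150
Change: (1.024, -0.410) → max |·| = 1.024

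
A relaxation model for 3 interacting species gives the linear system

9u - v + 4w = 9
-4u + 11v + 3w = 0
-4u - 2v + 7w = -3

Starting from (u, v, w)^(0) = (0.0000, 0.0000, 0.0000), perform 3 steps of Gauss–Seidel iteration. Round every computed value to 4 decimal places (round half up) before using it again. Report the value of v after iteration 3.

0.2961

Iteration 1:
  u = (9 - (-1)·0.0000 - (4)·0.0000) / (9) = 1.0000
  v = (0 - (-4)·1.0000 - (3)·0.0000) / (11) = 0.3636
  w = (-3 - (-4)·1.0000 - (-2)·0.3636) / (7) = 0.2467
Iteration 2:
  u = (9 - (-1)·0.3636 - (4)·0.2467) / (9) = 0.9308
  v = (0 - (-4)·0.9308 - (3)·0.2467) / (11) = 0.2712
  w = (-3 - (-4)·0.9308 - (-2)·0.2712) / (7) = 0.1808
Iteration 3:
  u = (9 - (-1)·0.2712 - (4)·0.1808) / (9) = 0.9498
  v = (0 - (-4)·0.9498 - (3)·0.1808) / (11) = 0.2961
  w = (-3 - (-4)·0.9498 - (-2)·0.2961) / (7) = 0.1988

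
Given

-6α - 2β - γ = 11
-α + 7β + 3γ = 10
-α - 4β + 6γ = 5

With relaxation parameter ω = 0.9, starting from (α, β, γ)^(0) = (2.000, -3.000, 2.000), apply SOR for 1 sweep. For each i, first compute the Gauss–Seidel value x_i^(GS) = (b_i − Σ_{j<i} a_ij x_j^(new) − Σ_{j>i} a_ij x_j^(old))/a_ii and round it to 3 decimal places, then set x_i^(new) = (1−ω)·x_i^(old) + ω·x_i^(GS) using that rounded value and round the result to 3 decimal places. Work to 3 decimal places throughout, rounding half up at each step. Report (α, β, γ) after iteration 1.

Iteration 1:
  α: GS value = (11 - (-2)·-3.000 - (-1)·2.000) / (-6) = -1.167;  α ← (1−ω)·2.000 + ω·-1.167 = -0.850
  β: GS value = (10 - (-1)·-0.850 - (3)·2.000) / (7) = 0.450;  β ← (1−ω)·-3.000 + ω·0.450 = 0.105
  γ: GS value = (5 - (-1)·-0.850 - (-4)·0.105) / (6) = 0.762;  γ ← (1−ω)·2.000 + ω·0.762 = 0.886

(-0.850, 0.105, 0.886)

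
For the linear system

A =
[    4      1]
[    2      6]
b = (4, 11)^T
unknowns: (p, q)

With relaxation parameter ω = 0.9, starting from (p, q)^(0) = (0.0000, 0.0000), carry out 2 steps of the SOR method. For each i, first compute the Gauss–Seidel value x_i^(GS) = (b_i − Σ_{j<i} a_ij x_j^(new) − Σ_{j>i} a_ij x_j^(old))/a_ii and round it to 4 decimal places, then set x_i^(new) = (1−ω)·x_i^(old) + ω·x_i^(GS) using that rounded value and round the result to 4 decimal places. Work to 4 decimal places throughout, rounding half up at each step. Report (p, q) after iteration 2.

(0.6795, 1.5841)

Iteration 1:
  p: GS value = (4 - (1)·0.0000) / (4) = 1.0000;  p ← (1−ω)·0.0000 + ω·1.0000 = 0.9000
  q: GS value = (11 - (2)·0.9000) / (6) = 1.5333;  q ← (1−ω)·0.0000 + ω·1.5333 = 1.3800
Iteration 2:
  p: GS value = (4 - (1)·1.3800) / (4) = 0.6550;  p ← (1−ω)·0.9000 + ω·0.6550 = 0.6795
  q: GS value = (11 - (2)·0.6795) / (6) = 1.6068;  q ← (1−ω)·1.3800 + ω·1.6068 = 1.5841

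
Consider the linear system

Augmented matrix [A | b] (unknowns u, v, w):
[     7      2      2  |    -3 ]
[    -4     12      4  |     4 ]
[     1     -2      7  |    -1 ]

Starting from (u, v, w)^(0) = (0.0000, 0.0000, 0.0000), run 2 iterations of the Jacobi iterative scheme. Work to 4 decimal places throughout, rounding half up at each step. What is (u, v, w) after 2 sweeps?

Iteration 1:
  u = (-3 - (2)·0.0000 - (2)·0.0000) / (7) = -0.4286
  v = (4 - (-4)·0.0000 - (4)·0.0000) / (12) = 0.3333
  w = (-1 - (1)·0.0000 - (-2)·0.0000) / (7) = -0.1429
Iteration 2:
  u = (-3 - (2)·0.3333 - (2)·-0.1429) / (7) = -0.4830
  v = (4 - (-4)·-0.4286 - (4)·-0.1429) / (12) = 0.2381
  w = (-1 - (1)·-0.4286 - (-2)·0.3333) / (7) = 0.0136

(-0.4830, 0.2381, 0.0136)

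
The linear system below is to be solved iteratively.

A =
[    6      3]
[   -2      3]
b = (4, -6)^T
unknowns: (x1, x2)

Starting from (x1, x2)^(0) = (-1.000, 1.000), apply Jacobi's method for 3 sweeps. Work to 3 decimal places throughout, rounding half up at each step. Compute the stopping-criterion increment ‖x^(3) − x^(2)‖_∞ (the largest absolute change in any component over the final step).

1.222

Iteration 1:
  x1 = (4 - (3)·1.000) / (6) = 0.167
  x2 = (-6 - (-2)·-1.000) / (3) = -2.667
Iteration 2:
  x1 = (4 - (3)·-2.667) / (6) = 2.000
  x2 = (-6 - (-2)·0.167) / (3) = -1.889
Iteration 3:
  x1 = (4 - (3)·-1.889) / (6) = 1.611
  x2 = (-6 - (-2)·2.000) / (3) = -0.667
Change: (-0.389, 1.222) → max |·| = 1.222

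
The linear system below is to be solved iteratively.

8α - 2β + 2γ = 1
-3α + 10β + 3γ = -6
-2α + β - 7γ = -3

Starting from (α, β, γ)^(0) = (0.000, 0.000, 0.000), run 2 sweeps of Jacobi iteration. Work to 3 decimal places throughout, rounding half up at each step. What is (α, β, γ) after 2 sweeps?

Iteration 1:
  α = (1 - (-2)·0.000 - (2)·0.000) / (8) = 0.125
  β = (-6 - (-3)·0.000 - (3)·0.000) / (10) = -0.600
  γ = (-3 - (-2)·0.000 - (1)·0.000) / (-7) = 0.429
Iteration 2:
  α = (1 - (-2)·-0.600 - (2)·0.429) / (8) = -0.132
  β = (-6 - (-3)·0.125 - (3)·0.429) / (10) = -0.691
  γ = (-3 - (-2)·0.125 - (1)·-0.600) / (-7) = 0.307

(-0.132, -0.691, 0.307)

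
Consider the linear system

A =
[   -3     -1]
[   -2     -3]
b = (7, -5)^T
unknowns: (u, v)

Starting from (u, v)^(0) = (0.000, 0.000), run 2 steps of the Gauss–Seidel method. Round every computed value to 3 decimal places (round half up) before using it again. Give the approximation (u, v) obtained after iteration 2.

Iteration 1:
  u = (7 - (-1)·0.000) / (-3) = -2.333
  v = (-5 - (-2)·-2.333) / (-3) = 3.222
Iteration 2:
  u = (7 - (-1)·3.222) / (-3) = -3.407
  v = (-5 - (-2)·-3.407) / (-3) = 3.938

(-3.407, 3.938)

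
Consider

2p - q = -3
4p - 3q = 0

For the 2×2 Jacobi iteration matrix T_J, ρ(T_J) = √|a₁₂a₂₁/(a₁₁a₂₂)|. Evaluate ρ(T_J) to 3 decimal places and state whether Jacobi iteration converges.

a₁₂a₂₁/(a₁₁a₂₂) = (-1)·(4) / ((2)·(-3)) = 0.666667
ρ = √|0.666667| = √0.666667 = 0.816
ρ < 1, so Jacobi converges

0.816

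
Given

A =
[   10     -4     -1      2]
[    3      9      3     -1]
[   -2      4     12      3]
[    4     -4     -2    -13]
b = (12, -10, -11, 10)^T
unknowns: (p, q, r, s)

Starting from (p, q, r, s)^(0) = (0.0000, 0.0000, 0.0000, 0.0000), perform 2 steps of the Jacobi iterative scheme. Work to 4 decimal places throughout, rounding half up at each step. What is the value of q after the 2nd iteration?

-1.2910

Iteration 1:
  p = (12 - (-4)·0.0000 - (-1)·0.0000 - (2)·0.0000) / (10) = 1.2000
  q = (-10 - (3)·0.0000 - (3)·0.0000 - (-1)·0.0000) / (9) = -1.1111
  r = (-11 - (-2)·0.0000 - (4)·0.0000 - (3)·0.0000) / (12) = -0.9167
  s = (10 - (4)·0.0000 - (-4)·0.0000 - (-2)·0.0000) / (-13) = -0.7692
Iteration 2:
  p = (12 - (-4)·-1.1111 - (-1)·-0.9167 - (2)·-0.7692) / (10) = 0.8177
  q = (-10 - (3)·1.2000 - (3)·-0.9167 - (-1)·-0.7692) / (9) = -1.2910
  r = (-11 - (-2)·1.2000 - (4)·-1.1111 - (3)·-0.7692) / (12) = -0.1540
  s = (10 - (4)·1.2000 - (-4)·-1.1111 - (-2)·-0.9167) / (-13) = 0.0829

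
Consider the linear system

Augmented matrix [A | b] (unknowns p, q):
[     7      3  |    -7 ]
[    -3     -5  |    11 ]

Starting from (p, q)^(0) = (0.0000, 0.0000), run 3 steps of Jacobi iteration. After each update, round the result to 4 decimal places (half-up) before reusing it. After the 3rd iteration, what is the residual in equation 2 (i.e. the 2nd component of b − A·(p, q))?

-0.7714

Iteration 1:
  p = (-7 - (3)·0.0000) / (7) = -1.0000
  q = (11 - (-3)·0.0000) / (-5) = -2.2000
Iteration 2:
  p = (-7 - (3)·-2.2000) / (7) = -0.0571
  q = (11 - (-3)·-1.0000) / (-5) = -1.6000
Iteration 3:
  p = (-7 - (3)·-1.6000) / (7) = -0.3143
  q = (11 - (-3)·-0.0571) / (-5) = -2.1657
Residual b − A·x = (1.6972, -0.7714)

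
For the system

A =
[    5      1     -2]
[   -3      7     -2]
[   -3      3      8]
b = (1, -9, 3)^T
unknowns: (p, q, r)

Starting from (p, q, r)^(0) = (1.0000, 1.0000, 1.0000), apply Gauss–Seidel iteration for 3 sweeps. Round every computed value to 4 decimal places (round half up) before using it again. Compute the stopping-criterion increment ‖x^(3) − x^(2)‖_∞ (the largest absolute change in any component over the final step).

0.0304

Iteration 1:
  p = (1 - (1)·1.0000 - (-2)·1.0000) / (5) = 0.4000
  q = (-9 - (-3)·0.4000 - (-2)·1.0000) / (7) = -0.8286
  r = (3 - (-3)·0.4000 - (3)·-0.8286) / (8) = 0.8357
Iteration 2:
  p = (1 - (1)·-0.8286 - (-2)·0.8357) / (5) = 0.7000
  q = (-9 - (-3)·0.7000 - (-2)·0.8357) / (7) = -0.7469
  r = (3 - (-3)·0.7000 - (3)·-0.7469) / (8) = 0.9176
Iteration 3:
  p = (1 - (1)·-0.7469 - (-2)·0.9176) / (5) = 0.7164
  q = (-9 - (-3)·0.7164 - (-2)·0.9176) / (7) = -0.7165
  r = (3 - (-3)·0.7164 - (3)·-0.7165) / (8) = 0.9123
Change: (0.0164, 0.0304, -0.0053) → max |·| = 0.0304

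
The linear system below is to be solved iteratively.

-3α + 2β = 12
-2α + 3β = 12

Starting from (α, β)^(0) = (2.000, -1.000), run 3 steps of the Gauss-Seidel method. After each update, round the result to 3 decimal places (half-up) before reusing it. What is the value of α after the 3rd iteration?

Iteration 1:
  α = (12 - (2)·-1.000) / (-3) = -4.667
  β = (12 - (-2)·-4.667) / (3) = 0.889
Iteration 2:
  α = (12 - (2)·0.889) / (-3) = -3.407
  β = (12 - (-2)·-3.407) / (3) = 1.729
Iteration 3:
  α = (12 - (2)·1.729) / (-3) = -2.847
  β = (12 - (-2)·-2.847) / (3) = 2.102

-2.847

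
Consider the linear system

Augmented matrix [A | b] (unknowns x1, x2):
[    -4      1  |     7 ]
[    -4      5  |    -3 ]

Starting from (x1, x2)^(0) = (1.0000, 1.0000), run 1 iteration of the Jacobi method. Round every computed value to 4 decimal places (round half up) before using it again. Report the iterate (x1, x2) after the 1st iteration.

(-1.5000, 0.2000)

Iteration 1:
  x1 = (7 - (1)·1.0000) / (-4) = -1.5000
  x2 = (-3 - (-4)·1.0000) / (5) = 0.2000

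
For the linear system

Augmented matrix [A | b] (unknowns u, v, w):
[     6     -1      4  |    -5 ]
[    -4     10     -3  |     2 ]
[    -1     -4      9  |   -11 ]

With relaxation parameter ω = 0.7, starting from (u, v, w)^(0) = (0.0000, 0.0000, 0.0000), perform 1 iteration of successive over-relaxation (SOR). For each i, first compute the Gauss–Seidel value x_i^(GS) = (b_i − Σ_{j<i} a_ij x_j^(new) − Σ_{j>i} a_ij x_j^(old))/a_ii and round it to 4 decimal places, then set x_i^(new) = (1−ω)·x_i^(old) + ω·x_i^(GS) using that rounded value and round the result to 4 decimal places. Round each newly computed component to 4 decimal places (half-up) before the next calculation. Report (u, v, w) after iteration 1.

Iteration 1:
  u: GS value = (-5 - (-1)·0.0000 - (4)·0.0000) / (6) = -0.8333;  u ← (1−ω)·0.0000 + ω·-0.8333 = -0.5833
  v: GS value = (2 - (-4)·-0.5833 - (-3)·0.0000) / (10) = -0.0333;  v ← (1−ω)·0.0000 + ω·-0.0333 = -0.0233
  w: GS value = (-11 - (-1)·-0.5833 - (-4)·-0.0233) / (9) = -1.2974;  w ← (1−ω)·0.0000 + ω·-1.2974 = -0.9082

(-0.5833, -0.0233, -0.9082)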